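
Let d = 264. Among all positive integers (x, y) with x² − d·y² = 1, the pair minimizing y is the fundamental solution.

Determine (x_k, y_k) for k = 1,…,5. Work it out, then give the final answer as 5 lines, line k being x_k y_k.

65 4
8449 520
1098305 67596
142771201 8786960
18559157825 1142237204

[16; 4,32] for √264; ℓ=2 ⇒ convergent index 1
a_0=16:  p_0=16·1+0=16,  q_0=16·0+1=1
a_1=4:  p_1=4·16+1=65,  q_1=4·1+0=4
fundamental: x₁=65, y₁=4  (since 4225 − 264·16 = 1)
k=2:  x_2 = 65·65+264·4·4 = 8449,  y_2 = 65·4+4·65 = 520
k=3:  x_3 = 65·8449+264·4·520 = 1098305,  y_3 = 65·520+4·8449 = 67596
k=4:  x_4 = 65·1098305+264·4·67596 = 142771201,  y_4 = 65·67596+4·1098305 = 8786960
k=5:  x_5 = 65·142771201+264·4·8786960 = 18559157825,  y_5 = 65·8786960+4·142771201 = 1142237204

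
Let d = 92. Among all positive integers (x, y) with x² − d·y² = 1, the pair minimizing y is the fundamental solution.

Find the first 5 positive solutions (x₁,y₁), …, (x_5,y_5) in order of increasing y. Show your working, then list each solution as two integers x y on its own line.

d=92: √d = [9; 1,1,2,4,2,1,1,18] (ℓ=8, even), read p_7/q_7
k=0  a_k=9  p_k/q_k = 9/1
…
k=2  a_k=1  p_k/q_k = 19/2
…
k=6  a_k=1  p_k/q_k = 681/71
k=7  a_k=1  p_k/q_k = 1151/120
fundamental: x₁=1151, y₁=120  (since 1324801 − 92·14400 = 1)
(x_2, y_2) = (1151·1151 + 92·120·120, 1151·120 + 120·1151) = (2649601, 276240)
(x_3, y_3) = (1151·2649601 + 92·120·276240, 1151·276240 + 120·2649601) = (6099380351, 635904360)
(x_4, y_4) = (1151·6099380351 + 92·120·635904360, 1151·635904360 + 120·6099380351) = (14040770918401, 1463851560480)
(x_5, y_5) = (1151·14040770918401 + 92·120·1463851560480, 1151·1463851560480 + 120·14040770918401) = (32321848554778751, 3369785656320600)

1151 120
2649601 276240
6099380351 635904360
14040770918401 1463851560480
32321848554778751 3369785656320600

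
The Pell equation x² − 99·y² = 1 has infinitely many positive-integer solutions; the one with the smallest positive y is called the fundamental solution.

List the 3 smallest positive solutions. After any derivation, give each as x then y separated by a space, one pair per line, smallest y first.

10 1
199 20
3970 399

d=99: √d = [9; 1,18] (ℓ=2, even), read p_1/q_1
a_0=9:  p_0=9·1+0=9,  q_0=9·0+1=1
a_1=1:  p_1=1·9+1=10,  q_1=1·1+0=1
→ (10, 1).  Check: 10²=100, 99·1²=99, difference 1.
k=2:  x_2 = 10·10+99·1·1 = 199,  y_2 = 10·1+1·10 = 20
k=3:  x_3 = 10·199+99·1·20 = 3970,  y_3 = 10·20+1·199 = 399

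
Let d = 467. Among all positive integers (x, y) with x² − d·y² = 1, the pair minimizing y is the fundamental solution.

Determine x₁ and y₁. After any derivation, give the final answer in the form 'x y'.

1625626 75225

d=467: √d = [21; 1,1,1,1,3,…,1,1,42] (ℓ=14, even), read p_13/q_13
a_0=21:  p_0=21·1+0=21,  q_0=21·0+1=1
…
a_2=1:  p_2=1·22+21=43,  q_2=1·1+1=2
…
a_4=1:  p_4=1·65+43=108,  q_4=1·3+2=5
…
a_6=3:  p_6=3·389+108=1275,  q_6=3·18+5=59
a_7=21:  p_7=21·1275+389=27164,  q_7=21·59+18=1257
a_8=3:  p_8=3·27164+1275=82767,  q_8=3·1257+59=3830
a_9=3:  p_9=3·82767+27164=275465,  q_9=3·3830+1257=12747
a_10=1:  p_10=1·275465+82767=358232,  q_10=1·12747+3830=16577
a_11=1:  p_11=1·358232+275465=633697,  q_11=1·16577+12747=29324
a_12=1:  p_12=1·633697+358232=991929,  q_12=1·29324+16577=45901
a_13=1:  p_13=1·991929+633697=1625626,  q_13=1·45901+29324=75225
→ (1625626, 75225).  Check: 1625626²=2642659891876, 467·75225²=2642659891875, difference 1.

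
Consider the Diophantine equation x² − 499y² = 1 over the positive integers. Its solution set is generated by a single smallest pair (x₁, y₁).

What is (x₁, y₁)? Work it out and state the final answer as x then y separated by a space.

4490 201

√499 → a₀=22, period (2,1,21,1,2,44); ℓ=6 even so k=5
step 0: (22, 1)  from 22·(1,0) + (0,1)
step 1: (45, 2)  from 2·(22,1) + (1,0)
step 2: (67, 3)  from 1·(45,2) + (22,1)
step 3: (1452, 65)  from 21·(67,3) + (45,2)
step 4: (1519, 68)  from 1·(1452,65) + (67,3)
step 5: (4490, 201)  from 2·(1519,68) + (1452,65)
fundamental: x₁=4490, y₁=201  (since 20160100 − 499·40401 = 1)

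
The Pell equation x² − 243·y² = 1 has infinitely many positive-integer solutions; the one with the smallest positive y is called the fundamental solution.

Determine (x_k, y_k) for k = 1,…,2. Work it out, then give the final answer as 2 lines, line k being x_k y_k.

70226 4505
9863382151 632736260

[15; 1,1,2,3,15,3,2,1,1,30] for √243; ℓ=10 ⇒ convergent index 9
step 0: (15, 1)  from 15·(1,0) + (0,1)
step 1: (16, 1)  from 1·(15,1) + (1,0)
…
step 4: (265, 17)  from 3·(78,5) + (31,2)
step 5: (4053, 260)  from 15·(265,17) + (78,5)
step 6: (12424, 797)  from 3·(4053,260) + (265,17)
…
step 8: (41325, 2651)  from 1·(28901,1854) + (12424,797)
step 9: (70226, 4505)  from 1·(41325,2651) + (28901,1854)
fundamental: x₁=70226, y₁=4505  (since 4931691076 − 243·20295025 = 1)
(x_2, y_2) = (70226·70226 + 243·4505·4505, 70226·4505 + 4505·70226) = (9863382151, 632736260)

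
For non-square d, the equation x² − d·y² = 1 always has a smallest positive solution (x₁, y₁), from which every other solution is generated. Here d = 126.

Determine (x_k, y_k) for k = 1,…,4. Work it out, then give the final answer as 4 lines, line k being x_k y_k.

449 40
403201 35920
362074049 32256120
325142092801 28965959840

[11; 4,2,4,22] for √126; ℓ=4 ⇒ convergent index 3
k=0  a_k=11  p_k/q_k = 11/1
…
k=2  a_k=2  p_k/q_k = 101/9
k=3  a_k=4  p_k/q_k = 449/40
→ (449, 40).  Check: 449²=201601, 126·40²=201600, difference 1.
k=2:  x_2 = 449·449+126·40·40 = 403201,  y_2 = 449·40+40·449 = 35920
k=3:  x_3 = 449·403201+126·40·35920 = 362074049,  y_3 = 449·35920+40·403201 = 32256120
k=4:  x_4 = 449·362074049+126·40·32256120 = 325142092801,  y_4 = 449·32256120+40·362074049 = 28965959840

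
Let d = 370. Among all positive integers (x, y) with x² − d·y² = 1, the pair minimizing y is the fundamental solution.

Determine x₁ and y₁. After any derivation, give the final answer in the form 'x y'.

213859 11118

[19; 4,4,38] for √370; ℓ=3 ⇒ convergent index 5
step 0: (19, 1)  from 19·(1,0) + (0,1)
…
step 2: (327, 17)  from 4·(77,4) + (19,1)
…
step 4: (50339, 2617)  from 4·(12503,650) + (327,17)
step 5: (213859, 11118)  from 4·(50339,2617) + (12503,650)
(x₁, y₁) = (213859, 11118);  213859² − 370·11118² = 1 ✓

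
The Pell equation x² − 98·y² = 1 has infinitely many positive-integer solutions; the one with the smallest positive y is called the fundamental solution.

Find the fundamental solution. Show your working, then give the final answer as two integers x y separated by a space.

[9; 1,8,1,18] for √98; ℓ=4 ⇒ convergent index 3
a_0=9:  p_0=9·1+0=9,  q_0=9·0+1=1
a_1=1:  p_1=1·9+1=10,  q_1=1·1+0=1
a_2=8:  p_2=8·10+9=89,  q_2=8·1+1=9
a_3=1:  p_3=1·89+10=99,  q_3=1·9+1=10
→ (99, 10).  Check: 99²=9801, 98·10²=9800, difference 1.

99 10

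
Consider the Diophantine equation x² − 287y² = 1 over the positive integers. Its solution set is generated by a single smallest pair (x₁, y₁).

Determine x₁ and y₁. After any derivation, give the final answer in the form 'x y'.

[16; 1,15,1,32] for √287; ℓ=4 ⇒ convergent index 3
k=0  a_k=16  p_k/q_k = 16/1
…
k=2  a_k=15  p_k/q_k = 271/16
k=3  a_k=1  p_k/q_k = 288/17
→ (288, 17).  Check: 288²=82944, 287·17²=82943, difference 1.

288 17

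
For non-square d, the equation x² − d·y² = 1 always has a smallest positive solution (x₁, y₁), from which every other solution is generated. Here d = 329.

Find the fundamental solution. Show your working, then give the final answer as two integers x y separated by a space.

2376415 131016

[18; 7,4,2,1,1,4,1,1,2,4,7,36] for √329; ℓ=12 ⇒ convergent index 11
i=0: a=18 ⇒ p=18, q=1
…
i=3: a=2 ⇒ p=1179, q=65
…
i=8: a=1 ⇒ p=29366, q=1619
…
i=10: a=4 ⇒ p=328794, q=18127
i=11: a=7 ⇒ p=2376415, q=131016
(x₁, y₁) = (2376415, 131016);  2376415² − 329·131016² = 1 ✓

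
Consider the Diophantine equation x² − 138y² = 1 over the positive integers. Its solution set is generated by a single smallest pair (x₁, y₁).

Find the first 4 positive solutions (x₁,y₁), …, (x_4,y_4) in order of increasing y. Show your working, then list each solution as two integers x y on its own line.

√138 = [11; 1,2,1,22, …], period ℓ=4 (even) → k=3
k=0  a_k=11  p_k/q_k = 11/1
k=1  a_k=1  p_k/q_k = 12/1
k=2  a_k=2  p_k/q_k = 35/3
k=3  a_k=1  p_k/q_k = 47/4
→ (47, 4).  Check: 47²=2209, 138·4²=2208, difference 1.
(47+4√138)^2 = 4417 + 376√138
(47+4√138)^3 = 415151 + 35340√138
(47+4√138)^4 = 39019777 + 3321584√138

47 4
4417 376
415151 35340
39019777 3321584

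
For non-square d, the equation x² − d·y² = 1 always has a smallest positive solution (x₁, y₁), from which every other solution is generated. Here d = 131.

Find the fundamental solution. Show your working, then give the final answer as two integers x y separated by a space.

d=131: √d = [11; 2,4,11,4,2,22] (ℓ=6, even), read p_5/q_5
k=0  a_k=11  p_k/q_k = 11/1
k=1  a_k=2  p_k/q_k = 23/2
…
k=4  a_k=4  p_k/q_k = 4727/413
k=5  a_k=2  p_k/q_k = 10610/927
fundamental: x₁=10610, y₁=927  (since 112572100 − 131·859329 = 1)

10610 927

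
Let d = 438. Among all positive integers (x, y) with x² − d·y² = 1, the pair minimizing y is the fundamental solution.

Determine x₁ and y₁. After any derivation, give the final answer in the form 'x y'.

293 14

√438 = [20; 1,12,1,40, …], period ℓ=4 (even) → k=3
k=0  a_k=20  p_k/q_k = 20/1
k=1  a_k=1  p_k/q_k = 21/1
k=2  a_k=12  p_k/q_k = 272/13
k=3  a_k=1  p_k/q_k = 293/14
fundamental: x₁=293, y₁=14  (since 85849 − 438·196 = 1)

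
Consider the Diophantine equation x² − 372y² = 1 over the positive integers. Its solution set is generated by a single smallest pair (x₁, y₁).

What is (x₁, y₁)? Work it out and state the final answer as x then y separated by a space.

12151 630

d=372: √d = [19; 3,2,12,2,3,38] (ℓ=6, even), read p_5/q_5
i=0: a=19 ⇒ p=19, q=1
i=1: a=3 ⇒ p=58, q=3
…
i=4: a=2 ⇒ p=3491, q=181
i=5: a=3 ⇒ p=12151, q=630
→ (12151, 630).  Check: 12151²=147646801, 372·630²=147646800, difference 1.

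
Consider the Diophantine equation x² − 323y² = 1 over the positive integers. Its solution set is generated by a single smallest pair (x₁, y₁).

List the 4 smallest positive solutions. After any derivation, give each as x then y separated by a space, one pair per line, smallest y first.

18 1
647 36
23274 1295
837217 46584

[17; 1,34] for √323; ℓ=2 ⇒ convergent index 1
i=0: a=17 ⇒ p=17, q=1
i=1: a=1 ⇒ p=18, q=1
(x₁, y₁) = (18, 1);  18² − 323·1² = 1 ✓
k=2:  x_2 = 18·18+323·1·1 = 647,  y_2 = 18·1+1·18 = 36
k=3:  x_3 = 18·647+323·1·36 = 23274,  y_3 = 18·36+1·647 = 1295
k=4:  x_4 = 18·23274+323·1·1295 = 837217,  y_4 = 18·1295+1·23274 = 46584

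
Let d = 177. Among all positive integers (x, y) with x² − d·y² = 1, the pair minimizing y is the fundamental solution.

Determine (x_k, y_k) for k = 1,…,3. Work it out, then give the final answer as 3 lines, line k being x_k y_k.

62423 4692
7793261857 585777432
972957569736599 73131969270780

[13; 3,3,2,8,2,3,3,26] for √177; ℓ=8 ⇒ convergent index 7
i=0: a=13 ⇒ p=13, q=1
…
i=2: a=3 ⇒ p=133, q=10
…
i=5: a=2 ⇒ p=5468, q=411
i=6: a=3 ⇒ p=18985, q=1427
i=7: a=3 ⇒ p=62423, q=4692
fundamental: x₁=62423, y₁=4692  (since 3896630929 − 177·22014864 = 1)
k=2:  x_2 = 62423·62423+177·4692·4692 = 7793261857,  y_2 = 62423·4692+4692·62423 = 585777432
k=3:  x_3 = 62423·7793261857+177·4692·585777432 = 972957569736599,  y_3 = 62423·585777432+4692·7793261857 = 73131969270780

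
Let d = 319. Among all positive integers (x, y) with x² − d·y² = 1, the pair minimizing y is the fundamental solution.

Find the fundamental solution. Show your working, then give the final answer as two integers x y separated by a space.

12901780 722361

[17; 1,6,5,1,4,…,6,1,34] for √319; ℓ=14 ⇒ convergent index 13
k=0  a_k=17  p_k/q_k = 17/1
k=1  a_k=1  p_k/q_k = 18/1
…
k=5  a_k=4  p_k/q_k = 3715/208
k=6  a_k=3  p_k/q_k = 11913/667
…
k=10  a_k=1  p_k/q_k = 309613/17335
k=11  a_k=5  p_k/q_k = 1798881/100718
k=12  a_k=6  p_k/q_k = 11102899/621643
k=13  a_k=1  p_k/q_k = 12901780/722361
→ (12901780, 722361).  Check: 12901780²=166455927168400, 319·722361²=166455927168399, difference 1.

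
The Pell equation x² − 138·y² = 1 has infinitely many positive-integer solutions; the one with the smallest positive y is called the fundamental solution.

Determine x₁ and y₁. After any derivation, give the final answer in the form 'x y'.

47 4

√138 = [11; 1,2,1,22, …], period ℓ=4 (even) → k=3
i=0: a=11 ⇒ p=11, q=1
i=1: a=1 ⇒ p=12, q=1
i=2: a=2 ⇒ p=35, q=3
i=3: a=1 ⇒ p=47, q=4
fundamental: x₁=47, y₁=4  (since 2209 − 138·16 = 1)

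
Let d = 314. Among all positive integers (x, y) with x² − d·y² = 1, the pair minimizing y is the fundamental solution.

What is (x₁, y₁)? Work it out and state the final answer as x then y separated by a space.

√314 → a₀=17, period (1,2,1,1,2,1,34); ℓ=7 odd so k=13
a_0=17:  p_0=17·1+0=17,  q_0=17·0+1=1
a_1=1:  p_1=1·17+1=18,  q_1=1·1+0=1
a_2=2:  p_2=2·18+17=53,  q_2=2·1+1=3
a_3=1:  p_3=1·53+18=71,  q_3=1·3+1=4
…
a_5=2:  p_5=2·124+71=319,  q_5=2·7+4=18
…
a_7=34:  p_7=34·443+319=15381,  q_7=34·25+18=868
…
a_12=2:  p_12=2·109882+62853=282617,  q_12=2·6201+3547=15949
a_13=1:  p_13=1·282617+109882=392499,  q_13=1·15949+6201=22150
→ (392499, 22150).  Check: 392499²=154055465001, 314·22150²=154055465000, difference 1.

392499 22150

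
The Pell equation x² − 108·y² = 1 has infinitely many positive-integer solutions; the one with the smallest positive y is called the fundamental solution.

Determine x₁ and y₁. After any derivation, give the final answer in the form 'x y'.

√108 → a₀=10, period (2,1,1,4,1,1,2,20); ℓ=8 even so k=7
i=0: a=10 ⇒ p=10, q=1
i=1: a=2 ⇒ p=21, q=2
…
i=5: a=1 ⇒ p=291, q=28
i=6: a=1 ⇒ p=530, q=51
i=7: a=2 ⇒ p=1351, q=130
fundamental: x₁=1351, y₁=130  (since 1825201 − 108·16900 = 1)

1351 130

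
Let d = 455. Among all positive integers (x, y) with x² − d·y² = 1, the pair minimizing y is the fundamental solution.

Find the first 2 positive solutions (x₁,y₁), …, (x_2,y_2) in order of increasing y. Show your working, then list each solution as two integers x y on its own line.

64 3
8191 384

[21; 3,42] for √455; ℓ=2 ⇒ convergent index 1
step 0: (21, 1)  from 21·(1,0) + (0,1)
step 1: (64, 3)  from 3·(21,1) + (1,0)
(x₁, y₁) = (64, 3);  64² − 455·3² = 1 ✓
n=2: (64,3)∘(64,3) = (64·64+455·3·3, 64·3+3·64) = (8191,384)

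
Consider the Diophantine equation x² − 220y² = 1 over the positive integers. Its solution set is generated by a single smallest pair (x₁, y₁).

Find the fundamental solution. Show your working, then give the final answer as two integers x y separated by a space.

89 6

d=220: √d = [14; 1,4,1,28] (ℓ=4, even), read p_3/q_3
step 0: (14, 1)  from 14·(1,0) + (0,1)
step 1: (15, 1)  from 1·(14,1) + (1,0)
step 2: (74, 5)  from 4·(15,1) + (14,1)
step 3: (89, 6)  from 1·(74,5) + (15,1)
fundamental: x₁=89, y₁=6  (since 7921 − 220·36 = 1)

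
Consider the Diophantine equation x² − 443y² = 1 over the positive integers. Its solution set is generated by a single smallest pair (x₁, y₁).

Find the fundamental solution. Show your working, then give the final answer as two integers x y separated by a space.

[21; 21,42] for √443; ℓ=2 ⇒ convergent index 1
k=0  a_k=21  p_k/q_k = 21/1
k=1  a_k=21  p_k/q_k = 442/21
fundamental: x₁=442, y₁=21  (since 195364 − 443·441 = 1)

442 21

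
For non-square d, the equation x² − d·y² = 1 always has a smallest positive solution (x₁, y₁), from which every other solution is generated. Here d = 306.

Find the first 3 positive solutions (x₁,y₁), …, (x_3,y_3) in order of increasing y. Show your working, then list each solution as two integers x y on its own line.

35 2
2449 140
171395 9798

d=306: √d = [17; 2,34] (ℓ=2, even), read p_1/q_1
k=0  a_k=17  p_k/q_k = 17/1
k=1  a_k=2  p_k/q_k = 35/2
(x₁, y₁) = (35, 2);  35² − 306·2² = 1 ✓
(x_2, y_2) = (35·35 + 306·2·2, 35·2 + 2·35) = (2449, 140)
(x_3, y_3) = (35·2449 + 306·2·140, 35·140 + 2·2449) = (171395, 9798)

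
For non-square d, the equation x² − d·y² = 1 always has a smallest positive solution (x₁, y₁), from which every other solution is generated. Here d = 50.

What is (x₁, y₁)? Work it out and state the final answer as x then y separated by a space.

99 14

√50 = [7; 14, …], period ℓ=1 (odd) → k=1
step 0: (7, 1)  from 7·(1,0) + (0,1)
step 1: (99, 14)  from 14·(7,1) + (1,0)
fundamental: x₁=99, y₁=14  (since 9801 − 50·196 = 1)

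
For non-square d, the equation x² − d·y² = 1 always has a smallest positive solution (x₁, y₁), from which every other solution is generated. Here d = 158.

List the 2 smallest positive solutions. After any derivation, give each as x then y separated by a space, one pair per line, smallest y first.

[12; 1,1,3,12,3,1,1,24] for √158; ℓ=8 ⇒ convergent index 7
step 0: (12, 1)  from 12·(1,0) + (0,1)
step 1: (13, 1)  from 1·(12,1) + (1,0)
step 2: (25, 2)  from 1·(13,1) + (12,1)
step 3: (88, 7)  from 3·(25,2) + (13,1)
step 4: (1081, 86)  from 12·(88,7) + (25,2)
step 5: (3331, 265)  from 3·(1081,86) + (88,7)
step 6: (4412, 351)  from 1·(3331,265) + (1081,86)
step 7: (7743, 616)  from 1·(4412,351) + (3331,265)
(x₁, y₁) = (7743, 616);  7743² − 158·616² = 1 ✓
k=2:  x_2 = 7743·7743+158·616·616 = 119908097,  y_2 = 7743·616+616·7743 = 9539376

7743 616
119908097 9539376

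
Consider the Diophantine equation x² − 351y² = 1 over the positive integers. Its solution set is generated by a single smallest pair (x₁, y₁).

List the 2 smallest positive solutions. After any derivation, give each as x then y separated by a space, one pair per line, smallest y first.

[18; 1,2,1,3,2,2,2,3,1,2,1,36] for √351; ℓ=12 ⇒ convergent index 11
a_0=18:  p_0=18·1+0=18,  q_0=18·0+1=1
a_1=1:  p_1=1·18+1=19,  q_1=1·1+0=1
…
a_4=3:  p_4=3·75+56=281,  q_4=3·4+3=15
…
a_7=2:  p_7=2·1555+637=3747,  q_7=2·83+34=200
…
a_10=2:  p_10=2·16543+12796=45882,  q_10=2·883+683=2449
a_11=1:  p_11=1·45882+16543=62425,  q_11=1·2449+883=3332
→ (62425, 3332).  Check: 62425²=3896880625, 351·3332²=3896880624, difference 1.
(x_2, y_2) = (62425·62425 + 351·3332·3332, 62425·3332 + 3332·62425) = (7793761249, 416000200)

62425 3332
7793761249 416000200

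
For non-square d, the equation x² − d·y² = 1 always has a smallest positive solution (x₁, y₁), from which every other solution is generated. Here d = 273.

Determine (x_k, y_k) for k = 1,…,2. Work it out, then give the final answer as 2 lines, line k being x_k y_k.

√273 → a₀=16, period (1,1,10,1,1,32); ℓ=6 even so k=5
step 0: (16, 1)  from 16·(1,0) + (0,1)
step 1: (17, 1)  from 1·(16,1) + (1,0)
step 2: (33, 2)  from 1·(17,1) + (16,1)
step 3: (347, 21)  from 10·(33,2) + (17,1)
step 4: (380, 23)  from 1·(347,21) + (33,2)
step 5: (727, 44)  from 1·(380,23) + (347,21)
(x₁, y₁) = (727, 44);  727² − 273·44² = 1 ✓
(727+44√273)^2 = 1057057 + 63976√273

727 44
1057057 63976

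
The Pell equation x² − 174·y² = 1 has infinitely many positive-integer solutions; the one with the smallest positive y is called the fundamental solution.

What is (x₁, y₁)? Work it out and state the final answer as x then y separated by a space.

[13; 5,4,5,26] for √174; ℓ=4 ⇒ convergent index 3
a_0=13:  p_0=13·1+0=13,  q_0=13·0+1=1
a_1=5:  p_1=5·13+1=66,  q_1=5·1+0=5
a_2=4:  p_2=4·66+13=277,  q_2=4·5+1=21
a_3=5:  p_3=5·277+66=1451,  q_3=5·21+5=110
(x₁, y₁) = (1451, 110);  1451² − 174·110² = 1 ✓

1451 110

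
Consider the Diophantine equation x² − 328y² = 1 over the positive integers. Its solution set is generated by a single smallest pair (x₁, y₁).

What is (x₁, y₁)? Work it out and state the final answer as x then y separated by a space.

163 9

[18; 9,36] for √328; ℓ=2 ⇒ convergent index 1
k=0  a_k=18  p_k/q_k = 18/1
k=1  a_k=9  p_k/q_k = 163/9
fundamental: x₁=163, y₁=9  (since 26569 − 328·81 = 1)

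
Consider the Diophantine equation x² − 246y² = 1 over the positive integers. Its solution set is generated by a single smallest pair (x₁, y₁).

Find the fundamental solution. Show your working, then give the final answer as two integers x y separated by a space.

88805 5662

d=246: √d = [15; 1,2,5,1,14,1,5,2,1,30] (ℓ=10, even), read p_9/q_9
k=0  a_k=15  p_k/q_k = 15/1
…
k=3  a_k=5  p_k/q_k = 251/16
…
k=5  a_k=14  p_k/q_k = 4423/282
k=6  a_k=1  p_k/q_k = 4721/301
k=7  a_k=5  p_k/q_k = 28028/1787
k=8  a_k=2  p_k/q_k = 60777/3875
k=9  a_k=1  p_k/q_k = 88805/5662
(x₁, y₁) = (88805, 5662);  88805² − 246·5662² = 1 ✓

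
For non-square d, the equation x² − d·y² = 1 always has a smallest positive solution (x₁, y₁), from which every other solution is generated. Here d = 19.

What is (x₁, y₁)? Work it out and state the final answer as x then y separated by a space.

√19 → a₀=4, period (2,1,3,1,2,8); ℓ=6 even so k=5
step 0: (4, 1)  from 4·(1,0) + (0,1)
step 1: (9, 2)  from 2·(4,1) + (1,0)
…
step 4: (61, 14)  from 1·(48,11) + (13,3)
step 5: (170, 39)  from 2·(61,14) + (48,11)
(x₁, y₁) = (170, 39);  170² − 19·39² = 1 ✓

170 39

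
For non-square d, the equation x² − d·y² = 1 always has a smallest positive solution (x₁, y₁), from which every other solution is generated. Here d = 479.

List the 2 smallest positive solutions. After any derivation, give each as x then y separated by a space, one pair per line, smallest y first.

[21; 1,7,1,3,2,21,2,3,1,7,1,42] for √479; ℓ=12 ⇒ convergent index 11
i=0: a=21 ⇒ p=21, q=1
…
i=2: a=7 ⇒ p=175, q=8
i=3: a=1 ⇒ p=197, q=9
i=4: a=3 ⇒ p=766, q=35
i=5: a=2 ⇒ p=1729, q=79
i=6: a=21 ⇒ p=37075, q=1694
i=7: a=2 ⇒ p=75879, q=3467
i=8: a=3 ⇒ p=264712, q=12095
i=9: a=1 ⇒ p=340591, q=15562
i=10: a=7 ⇒ p=2648849, q=121029
i=11: a=1 ⇒ p=2989440, q=136591
(x₁, y₁) = (2989440, 136591);  2989440² − 479·136591² = 1 ✓
(x_2, y_2) = (2989440·2989440 + 479·136591·136591, 2989440·136591 + 136591·2989440) = (17873503027199, 816661198080)

2989440 136591
17873503027199 816661198080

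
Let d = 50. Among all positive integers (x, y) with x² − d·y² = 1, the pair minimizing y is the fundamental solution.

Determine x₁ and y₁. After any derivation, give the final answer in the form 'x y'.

99 14

√50 → a₀=7, period (14); ℓ=1 odd so k=1
step 0: (7, 1)  from 7·(1,0) + (0,1)
step 1: (99, 14)  from 14·(7,1) + (1,0)
(x₁, y₁) = (99, 14);  99² − 50·14² = 1 ✓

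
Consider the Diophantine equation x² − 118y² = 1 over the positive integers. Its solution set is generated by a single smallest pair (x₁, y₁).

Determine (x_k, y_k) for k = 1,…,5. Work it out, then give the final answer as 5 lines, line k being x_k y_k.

306917 28254
188396089777 17343265836
115643925371868101 10645886241146970
70986173286526887819457 6534806934930865917144
43573726693046301732396700037 4011286680085707263143023126

√118 = [10; 1,6,3,2,10,2,3,6,1,20, …], period ℓ=10 (even) → k=9
a_0=10:  p_0=10·1+0=10,  q_0=10·0+1=1
a_1=1:  p_1=1·10+1=11,  q_1=1·1+0=1
…
a_3=3:  p_3=3·76+11=239,  q_3=3·7+1=22
a_4=2:  p_4=2·239+76=554,  q_4=2·22+7=51
…
a_7=3:  p_7=3·12112+5779=42115,  q_7=3·1115+532=3877
a_8=6:  p_8=6·42115+12112=264802,  q_8=6·3877+1115=24377
a_9=1:  p_9=1·264802+42115=306917,  q_9=1·24377+3877=28254
(x₁, y₁) = (306917, 28254);  306917² − 118·28254² = 1 ✓
k=2:  x_2 = 306917·306917+118·28254·28254 = 188396089777,  y_2 = 306917·28254+28254·306917 = 17343265836
k=3:  x_3 = 306917·188396089777+118·28254·17343265836 = 115643925371868101,  y_3 = 306917·17343265836+28254·188396089777 = 10645886241146970
k=4:  x_4 = 306917·115643925371868101+118·28254·10645886241146970 = 70986173286526887819457,  y_4 = 306917·10645886241146970+28254·115643925371868101 = 6534806934930865917144
k=5:  x_5 = 306917·70986173286526887819457+118·28254·6534806934930865917144 = 43573726693046301732396700037,  y_5 = 306917·6534806934930865917144+28254·70986173286526887819457 = 4011286680085707263143023126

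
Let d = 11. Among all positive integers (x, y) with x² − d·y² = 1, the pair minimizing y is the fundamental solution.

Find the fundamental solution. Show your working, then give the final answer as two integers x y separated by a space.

d=11: √d = [3; 3,6] (ℓ=2, even), read p_1/q_1
step 0: (3, 1)  from 3·(1,0) + (0,1)
step 1: (10, 3)  from 3·(3,1) + (1,0)
→ (10, 3).  Check: 10²=100, 11·3²=99, difference 1.

10 3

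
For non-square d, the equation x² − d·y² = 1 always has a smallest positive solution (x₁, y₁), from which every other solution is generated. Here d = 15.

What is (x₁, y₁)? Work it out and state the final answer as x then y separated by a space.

4 1

d=15: √d = [3; 1,6] (ℓ=2, even), read p_1/q_1
i=0: a=3 ⇒ p=3, q=1
i=1: a=1 ⇒ p=4, q=1
fundamental: x₁=4, y₁=1  (since 16 − 15·1 = 1)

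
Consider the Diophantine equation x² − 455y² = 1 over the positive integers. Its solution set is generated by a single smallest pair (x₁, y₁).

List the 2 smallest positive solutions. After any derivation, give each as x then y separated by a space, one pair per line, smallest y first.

64 3
8191 384

√455 → a₀=21, period (3,42); ℓ=2 even so k=1
step 0: (21, 1)  from 21·(1,0) + (0,1)
step 1: (64, 3)  from 3·(21,1) + (1,0)
fundamental: x₁=64, y₁=3  (since 4096 − 455·9 = 1)
n=2: (64,3)∘(64,3) = (64·64+455·3·3, 64·3+3·64) = (8191,384)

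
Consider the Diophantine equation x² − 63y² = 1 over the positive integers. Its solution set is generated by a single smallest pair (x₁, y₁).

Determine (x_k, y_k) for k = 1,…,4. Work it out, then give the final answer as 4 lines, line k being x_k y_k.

d=63: √d = [7; 1,14] (ℓ=2, even), read p_1/q_1
i=0: a=7 ⇒ p=7, q=1
i=1: a=1 ⇒ p=8, q=1
fundamental: x₁=8, y₁=1  (since 64 − 63·1 = 1)
k=2:  x_2 = 8·8+63·1·1 = 127,  y_2 = 8·1+1·8 = 16
k=3:  x_3 = 8·127+63·1·16 = 2024,  y_3 = 8·16+1·127 = 255
k=4:  x_4 = 8·2024+63·1·255 = 32257,  y_4 = 8·255+1·2024 = 4064

8 1
127 16
2024 255
32257 4064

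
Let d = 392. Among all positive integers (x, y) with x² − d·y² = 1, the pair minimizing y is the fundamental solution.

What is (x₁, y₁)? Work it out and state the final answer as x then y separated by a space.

99 5

d=392: √d = [19; 1,3,1,38] (ℓ=4, even), read p_3/q_3
i=0: a=19 ⇒ p=19, q=1
…
i=2: a=3 ⇒ p=79, q=4
i=3: a=1 ⇒ p=99, q=5
fundamental: x₁=99, y₁=5  (since 9801 − 392·25 = 1)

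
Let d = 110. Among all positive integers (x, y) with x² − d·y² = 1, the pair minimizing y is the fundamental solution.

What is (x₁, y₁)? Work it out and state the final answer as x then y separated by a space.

21 2

[10; 2,20] for √110; ℓ=2 ⇒ convergent index 1
i=0: a=10 ⇒ p=10, q=1
i=1: a=2 ⇒ p=21, q=2
→ (21, 2).  Check: 21²=441, 110·2²=440, difference 1.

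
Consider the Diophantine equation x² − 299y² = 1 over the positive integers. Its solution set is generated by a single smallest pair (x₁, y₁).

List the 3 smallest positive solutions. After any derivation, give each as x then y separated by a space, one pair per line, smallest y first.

415 24
344449 19920
285892255 16533576

d=299: √d = [17; 3,2,3,34] (ℓ=4, even), read p_3/q_3
step 0: (17, 1)  from 17·(1,0) + (0,1)
step 1: (52, 3)  from 3·(17,1) + (1,0)
step 2: (121, 7)  from 2·(52,3) + (17,1)
step 3: (415, 24)  from 3·(121,7) + (52,3)
(x₁, y₁) = (415, 24);  415² − 299·24² = 1 ✓
(x_2, y_2) = (415·415 + 299·24·24, 415·24 + 24·415) = (344449, 19920)
(x_3, y_3) = (415·344449 + 299·24·19920, 415·19920 + 24·344449) = (285892255, 16533576)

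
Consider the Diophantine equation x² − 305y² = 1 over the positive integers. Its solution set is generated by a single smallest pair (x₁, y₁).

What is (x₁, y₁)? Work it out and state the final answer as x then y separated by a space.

489 28

√305 → a₀=17, period (2,6,2,34); ℓ=4 even so k=3
i=0: a=17 ⇒ p=17, q=1
i=1: a=2 ⇒ p=35, q=2
i=2: a=6 ⇒ p=227, q=13
i=3: a=2 ⇒ p=489, q=28
fundamental: x₁=489, y₁=28  (since 239121 − 305·784 = 1)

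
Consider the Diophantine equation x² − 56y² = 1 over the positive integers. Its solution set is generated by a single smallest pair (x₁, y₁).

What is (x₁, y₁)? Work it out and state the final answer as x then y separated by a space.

[7; 2,14] for √56; ℓ=2 ⇒ convergent index 1
a_0=7:  p_0=7·1+0=7,  q_0=7·0+1=1
a_1=2:  p_1=2·7+1=15,  q_1=2·1+0=2
fundamental: x₁=15, y₁=2  (since 225 − 56·4 = 1)

15 2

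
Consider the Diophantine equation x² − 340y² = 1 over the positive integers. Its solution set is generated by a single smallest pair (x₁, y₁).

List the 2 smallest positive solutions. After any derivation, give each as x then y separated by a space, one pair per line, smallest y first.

285769 15498
163327842721 8857695924

[18; 2,3,1,1,1,…,3,2,36] for √340; ℓ=14 ⇒ convergent index 13
i=0: a=18 ⇒ p=18, q=1
…
i=9: a=1 ⇒ p=13774, q=747
…
i=12: a=3 ⇒ p=125478, q=6805
i=13: a=2 ⇒ p=285769, q=15498
→ (285769, 15498).  Check: 285769²=81663921361, 340·15498²=81663921360, difference 1.
(x_2, y_2) = (285769·285769 + 340·15498·15498, 285769·15498 + 15498·285769) = (163327842721, 8857695924)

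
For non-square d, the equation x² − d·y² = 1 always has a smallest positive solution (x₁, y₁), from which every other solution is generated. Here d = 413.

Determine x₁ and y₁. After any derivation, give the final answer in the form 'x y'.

√413 → a₀=20, period (3,9,1,4,1,9,3,40); ℓ=8 even so k=7
step 0: (20, 1)  from 20·(1,0) + (0,1)
step 1: (61, 3)  from 3·(20,1) + (1,0)
step 2: (569, 28)  from 9·(61,3) + (20,1)
step 3: (630, 31)  from 1·(569,28) + (61,3)
step 4: (3089, 152)  from 4·(630,31) + (569,28)
step 5: (3719, 183)  from 1·(3089,152) + (630,31)
step 6: (36560, 1799)  from 9·(3719,183) + (3089,152)
step 7: (113399, 5580)  from 3·(36560,1799) + (3719,183)
fundamental: x₁=113399, y₁=5580  (since 12859333201 − 413·31136400 = 1)

113399 5580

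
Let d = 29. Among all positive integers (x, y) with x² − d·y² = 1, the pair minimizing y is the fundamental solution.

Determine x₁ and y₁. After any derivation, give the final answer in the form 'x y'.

[5; 2,1,1,2,10] for √29; ℓ=5 ⇒ convergent index 9
step 0: (5, 1)  from 5·(1,0) + (0,1)
step 1: (11, 2)  from 2·(5,1) + (1,0)
step 2: (16, 3)  from 1·(11,2) + (5,1)
step 3: (27, 5)  from 1·(16,3) + (11,2)
step 4: (70, 13)  from 2·(27,5) + (16,3)
step 5: (727, 135)  from 10·(70,13) + (27,5)
step 6: (1524, 283)  from 2·(727,135) + (70,13)
…
step 8: (3775, 701)  from 1·(2251,418) + (1524,283)
step 9: (9801, 1820)  from 2·(3775,701) + (2251,418)
fundamental: x₁=9801, y₁=1820  (since 96059601 − 29·3312400 = 1)

9801 1820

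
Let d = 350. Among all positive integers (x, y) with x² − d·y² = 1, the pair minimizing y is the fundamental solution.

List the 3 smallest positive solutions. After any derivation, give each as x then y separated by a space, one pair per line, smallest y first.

449 24
403201 21552
362074049 19353672

d=350: √d = [18; 1,2,2,2,1,36] (ℓ=6, even), read p_5/q_5
a_0=18:  p_0=18·1+0=18,  q_0=18·0+1=1
…
a_2=2:  p_2=2·19+18=56,  q_2=2·1+1=3
a_3=2:  p_3=2·56+19=131,  q_3=2·3+1=7
a_4=2:  p_4=2·131+56=318,  q_4=2·7+3=17
a_5=1:  p_5=1·318+131=449,  q_5=1·17+7=24
(x₁, y₁) = (449, 24);  449² − 350·24² = 1 ✓
(449+24√350)^2 = 403201 + 21552√350
(449+24√350)^3 = 362074049 + 19353672√350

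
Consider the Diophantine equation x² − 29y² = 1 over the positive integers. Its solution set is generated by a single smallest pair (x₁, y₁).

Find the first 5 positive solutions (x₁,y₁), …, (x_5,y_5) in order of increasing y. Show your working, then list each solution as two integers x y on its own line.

9801 1820
192119201 35675640
3765920568201 699313893460
73819574785756801 13707950903927280
1447011301184484245001 268703252919468649100

[5; 2,1,1,2,10] for √29; ℓ=5 ⇒ convergent index 9
k=0  a_k=5  p_k/q_k = 5/1
k=1  a_k=2  p_k/q_k = 11/2
k=2  a_k=1  p_k/q_k = 16/3
k=3  a_k=1  p_k/q_k = 27/5
k=4  a_k=2  p_k/q_k = 70/13
k=5  a_k=10  p_k/q_k = 727/135
k=6  a_k=2  p_k/q_k = 1524/283
k=7  a_k=1  p_k/q_k = 2251/418
k=8  a_k=1  p_k/q_k = 3775/701
k=9  a_k=2  p_k/q_k = 9801/1820
fundamental: x₁=9801, y₁=1820  (since 96059601 − 29·3312400 = 1)
(x_2, y_2) = (9801·9801 + 29·1820·1820, 9801·1820 + 1820·9801) = (192119201, 35675640)
(x_3, y_3) = (9801·192119201 + 29·1820·35675640, 9801·35675640 + 1820·192119201) = (3765920568201, 699313893460)
(x_4, y_4) = (9801·3765920568201 + 29·1820·699313893460, 9801·699313893460 + 1820·3765920568201) = (73819574785756801, 13707950903927280)
(x_5, y_5) = (9801·73819574785756801 + 29·1820·13707950903927280, 9801·13707950903927280 + 1820·73819574785756801) = (1447011301184484245001, 268703252919468649100)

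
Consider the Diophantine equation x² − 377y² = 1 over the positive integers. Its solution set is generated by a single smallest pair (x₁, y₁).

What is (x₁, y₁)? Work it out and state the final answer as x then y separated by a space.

√377 → a₀=19, period (2,2,2,38); ℓ=4 even so k=3
a_0=19:  p_0=19·1+0=19,  q_0=19·0+1=1
…
a_2=2:  p_2=2·39+19=97,  q_2=2·2+1=5
a_3=2:  p_3=2·97+39=233,  q_3=2·5+2=12
→ (233, 12).  Check: 233²=54289, 377·12²=54288, difference 1.

233 12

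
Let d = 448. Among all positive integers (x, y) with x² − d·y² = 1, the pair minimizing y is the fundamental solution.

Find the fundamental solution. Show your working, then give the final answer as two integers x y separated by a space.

127 6

[21; 6,42] for √448; ℓ=2 ⇒ convergent index 1
a_0=21:  p_0=21·1+0=21,  q_0=21·0+1=1
a_1=6:  p_1=6·21+1=127,  q_1=6·1+0=6
(x₁, y₁) = (127, 6);  127² − 448·6² = 1 ✓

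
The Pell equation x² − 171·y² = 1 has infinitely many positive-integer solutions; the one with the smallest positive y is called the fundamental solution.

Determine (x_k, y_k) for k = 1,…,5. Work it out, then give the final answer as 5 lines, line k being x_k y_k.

d=171: √d = [13; 13,26] (ℓ=2, even), read p_1/q_1
k=0  a_k=13  p_k/q_k = 13/1
k=1  a_k=13  p_k/q_k = 170/13
(x₁, y₁) = (170, 13);  170² − 171·13² = 1 ✓
k=2:  x_2 = 170·170+171·13·13 = 57799,  y_2 = 170·13+13·170 = 4420
k=3:  x_3 = 170·57799+171·13·4420 = 19651490,  y_3 = 170·4420+13·57799 = 1502787
k=4:  x_4 = 170·19651490+171·13·1502787 = 6681448801,  y_4 = 170·1502787+13·19651490 = 510943160
k=5:  x_5 = 170·6681448801+171·13·510943160 = 2271672940850,  y_5 = 170·510943160+13·6681448801 = 173719171613

170 13
57799 4420
19651490 1502787
6681448801 510943160
2271672940850 173719171613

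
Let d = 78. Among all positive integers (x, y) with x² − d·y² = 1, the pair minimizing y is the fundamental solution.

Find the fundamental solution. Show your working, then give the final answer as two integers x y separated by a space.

53 6

√78 → a₀=8, period (1,4,1,16); ℓ=4 even so k=3
i=0: a=8 ⇒ p=8, q=1
i=1: a=1 ⇒ p=9, q=1
i=2: a=4 ⇒ p=44, q=5
i=3: a=1 ⇒ p=53, q=6
fundamental: x₁=53, y₁=6  (since 2809 − 78·36 = 1)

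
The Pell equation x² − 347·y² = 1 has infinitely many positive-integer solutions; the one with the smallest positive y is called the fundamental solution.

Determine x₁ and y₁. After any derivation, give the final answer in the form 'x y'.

641602 34443

√347 = [18; 1,1,1,2,4,…,1,1,36, …], period ℓ=14 (even) → k=13
k=0  a_k=18  p_k/q_k = 18/1
k=1  a_k=1  p_k/q_k = 19/1
k=2  a_k=1  p_k/q_k = 37/2
k=3  a_k=1  p_k/q_k = 56/3
…
k=6  a_k=1  p_k/q_k = 801/43
k=7  a_k=17  p_k/q_k = 14269/766
k=8  a_k=1  p_k/q_k = 15070/809
k=9  a_k=4  p_k/q_k = 74549/4002
k=10  a_k=2  p_k/q_k = 164168/8813
k=11  a_k=1  p_k/q_k = 238717/12815
k=12  a_k=1  p_k/q_k = 402885/21628
k=13  a_k=1  p_k/q_k = 641602/34443
(x₁, y₁) = (641602, 34443);  641602² − 347·34443² = 1 ✓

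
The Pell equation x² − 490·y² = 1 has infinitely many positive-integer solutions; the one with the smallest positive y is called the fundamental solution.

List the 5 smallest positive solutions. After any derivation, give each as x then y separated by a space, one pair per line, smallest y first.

d=490: √d = [22; 7,2,1,4,4,4,1,2,7,44] (ℓ=10, even), read p_9/q_9
step 0: (22, 1)  from 22·(1,0) + (0,1)
…
step 2: (332, 15)  from 2·(155,7) + (22,1)
…
step 8: (141338, 6385)  from 2·(50315,2273) + (40708,1839)
step 9: (1039681, 46968)  from 7·(141338,6385) + (50315,2273)
fundamental: x₁=1039681, y₁=46968  (since 1080936581761 − 490·2205993024 = 1)
(1039681+46968√490)^2 = 2161873163521 + 97663474416√490
(1039681+46968√490)^3 = 4495316905044313921 + 203077717488555624√490
(1039681+46968√490)^4 = 9347391150304592810234881 + 422272088792340335957472√490
(1039681+46968√490)^5 = 19436609957075163398170578312001 + 878056535095215307939712337240√490

1039681 46968
2161873163521 97663474416
4495316905044313921 203077717488555624
9347391150304592810234881 422272088792340335957472
19436609957075163398170578312001 878056535095215307939712337240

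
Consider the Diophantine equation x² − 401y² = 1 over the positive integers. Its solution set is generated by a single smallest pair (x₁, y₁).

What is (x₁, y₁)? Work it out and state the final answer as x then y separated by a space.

801 40

[20; 40] for √401; ℓ=1 ⇒ convergent index 1
i=0: a=20 ⇒ p=20, q=1
i=1: a=40 ⇒ p=801, q=40
→ (801, 40).  Check: 801²=641601, 401·40²=641600, difference 1.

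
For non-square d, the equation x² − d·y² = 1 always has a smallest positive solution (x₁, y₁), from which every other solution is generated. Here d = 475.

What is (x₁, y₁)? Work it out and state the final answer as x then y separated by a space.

57799 2652

√475 → a₀=21, period (1,3,1,6,2,6,1,3,1,42); ℓ=10 even so k=9
step 0: (21, 1)  from 21·(1,0) + (0,1)
…
step 2: (87, 4)  from 3·(22,1) + (21,1)
step 3: (109, 5)  from 1·(87,4) + (22,1)
step 4: (741, 34)  from 6·(109,5) + (87,4)
step 5: (1591, 73)  from 2·(741,34) + (109,5)
step 6: (10287, 472)  from 6·(1591,73) + (741,34)
step 7: (11878, 545)  from 1·(10287,472) + (1591,73)
step 8: (45921, 2107)  from 3·(11878,545) + (10287,472)
step 9: (57799, 2652)  from 1·(45921,2107) + (11878,545)
→ (57799, 2652).  Check: 57799²=3340724401, 475·2652²=3340724400, difference 1.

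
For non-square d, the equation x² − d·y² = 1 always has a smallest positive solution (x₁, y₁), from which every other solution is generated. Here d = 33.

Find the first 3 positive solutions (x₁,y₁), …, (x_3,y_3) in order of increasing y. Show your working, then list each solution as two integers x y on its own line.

23 4
1057 184
48599 8460

[5; 1,2,1,10] for √33; ℓ=4 ⇒ convergent index 3
i=0: a=5 ⇒ p=5, q=1
i=1: a=1 ⇒ p=6, q=1
i=2: a=2 ⇒ p=17, q=3
i=3: a=1 ⇒ p=23, q=4
(x₁, y₁) = (23, 4);  23² − 33·4² = 1 ✓
k=2:  x_2 = 23·23+33·4·4 = 1057,  y_2 = 23·4+4·23 = 184
k=3:  x_3 = 23·1057+33·4·184 = 48599,  y_3 = 23·184+4·1057 = 8460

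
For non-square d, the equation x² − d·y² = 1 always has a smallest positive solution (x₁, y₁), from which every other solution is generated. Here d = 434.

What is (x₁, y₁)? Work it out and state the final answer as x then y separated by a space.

125 6

√434 → a₀=20, period (1,4,1,40); ℓ=4 even so k=3
k=0  a_k=20  p_k/q_k = 20/1
k=1  a_k=1  p_k/q_k = 21/1
k=2  a_k=4  p_k/q_k = 104/5
k=3  a_k=1  p_k/q_k = 125/6
(x₁, y₁) = (125, 6);  125² − 434·6² = 1 ✓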